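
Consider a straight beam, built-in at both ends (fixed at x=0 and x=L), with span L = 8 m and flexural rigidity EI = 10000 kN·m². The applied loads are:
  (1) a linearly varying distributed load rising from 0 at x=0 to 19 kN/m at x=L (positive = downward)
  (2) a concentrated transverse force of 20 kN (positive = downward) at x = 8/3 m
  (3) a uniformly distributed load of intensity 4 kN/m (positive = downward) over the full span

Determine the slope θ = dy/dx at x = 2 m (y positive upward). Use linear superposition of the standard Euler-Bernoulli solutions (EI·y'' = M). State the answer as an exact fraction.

Load 1 — triangular load w₀=19 kN/m (0→w₀ over full span):
  θ_1 = -w₀(2x(L-x)(L-2x)(x+2L)+x²(L-x)²)/(120LEI) = -19·(2·2·(8-2)·(8-2·2)·(2+2·8)+2²·(8-2)²)/(120·8·10000) = -741/200000 rad
Load 2 — point force P=20 kN at a=8/3 m (b=L-a=16/3):
  θ_2 = -Pb²x(2aL-(3a+b)x)/(2L³EI)  [x≤a] = -20·(16/3)²·2·(2·(8/3)·8-(3·(8/3)+(16/3))·2)/(2·8³·10000) = -2/1125 rad
Load 3 — uniform load w=4 kN/m over full span:
  θ_3 = -wx(L-x)(L-2x)/(12EI) = -4·2·(8-2)·(8-2·2)/(12·10000) = -1/625 rad
Superposition: θ = Σ θ_i = -12749/1800000 rad ≈ -0.007083 rad

θ(2) = -12749/1800000 rad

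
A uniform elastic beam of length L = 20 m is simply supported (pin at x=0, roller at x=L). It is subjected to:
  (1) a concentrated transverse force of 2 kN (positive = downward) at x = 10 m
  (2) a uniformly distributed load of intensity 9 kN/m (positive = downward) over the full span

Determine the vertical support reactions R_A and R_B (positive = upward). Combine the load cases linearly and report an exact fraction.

R_A = 91 kN, R_B = 91 kN

Load 1 — point force P=2 kN at a=10 m (b=L-a=10):
  R_A = Pb/L = 2·10/20 = 1 kN
  R_B = Pa/L = 2·10/20 = 1 kN
Load 2 — uniform load w=9 kN/m over full span:
  R_A = wL/2 = 9·20/2 = 90 kN
  R_B = wL/2 = 9·20/2 = 90 kN
Superposition: R_A = 91 kN, R_B = 91 kN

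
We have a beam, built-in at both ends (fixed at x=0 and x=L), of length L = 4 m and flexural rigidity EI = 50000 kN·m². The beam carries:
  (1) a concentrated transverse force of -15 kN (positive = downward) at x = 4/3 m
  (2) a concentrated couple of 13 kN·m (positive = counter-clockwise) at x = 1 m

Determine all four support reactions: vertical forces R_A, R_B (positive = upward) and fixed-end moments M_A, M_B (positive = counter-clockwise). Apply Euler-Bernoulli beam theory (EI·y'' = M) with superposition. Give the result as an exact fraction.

R_A = -2147/288 kN, M_A = -1631/144 kN·m, R_B = -2173/288 kN, M_B = 1225/144 kN·m

Load 1 — point force P=-15 kN at a=4/3 m (b=L-a=8/3):
  R_A = Pb²(3a+b)/L³ = (-15)·(8/3)²·(3·(4/3)+(8/3))/4³ = -100/9 kN
  M_A = Pab²/L² = (-15)·(4/3)·(8/3)²/4² = -80/9 kN·m
  R_B = Pa²(a+3b)/L³ = (-15)·(4/3)²·((4/3)+3·(8/3))/4³ = -35/9 kN
  M_B = -Pa²b/L² = -(-15)·(4/3)²·(8/3)/4² = 40/9 kN·m
Load 2 — applied couple M₀=13 kN·m at a=1 m (b=L-a=3):
  R_A = 6M₀ab/L³ = 6·13·1·3/4³ = 117/32 kN
  M_A = M₀b(2a-b)/L² = 13·3·(2·1-3)/4² = -39/16 kN·m
  R_B = -6M₀ab/L³ = -6·13·1·3/4³ = -117/32 kN
  M_B = M₀a(2b-a)/L² = 13·1·(2·3-1)/4² = 65/16 kN·m
Superposition: R_A = -2147/288 kN, M_A = -1631/144 kN·m, R_B = -2173/288 kN, M_B = 1225/144 kN·m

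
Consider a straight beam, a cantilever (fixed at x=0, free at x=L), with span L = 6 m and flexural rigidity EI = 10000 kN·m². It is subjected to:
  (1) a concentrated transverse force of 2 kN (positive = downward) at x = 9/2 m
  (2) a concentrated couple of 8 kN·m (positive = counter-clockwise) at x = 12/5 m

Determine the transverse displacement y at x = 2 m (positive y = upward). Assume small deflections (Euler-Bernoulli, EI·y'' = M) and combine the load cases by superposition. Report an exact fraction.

Load 1 — point force P=2 kN at a=9/2 m (b=L-a=3/2):
  y_1 = -Px²(3a-x)/(6EI)  [x≤a] = -2·2²·(3·(9/2)-2)/(6·10000) = -23/15000 m
Load 2 — applied couple M₀=8 kN·m at a=12/5 m (b=L-a=18/5):
  y_2 = M₀x²/(2EI)  [x≤a] = 8·2²/(2·10000) = 1/625 m
Superposition: y = Σ y_i = 1/15000 m ≈ 0.000067 m

y(2) = 1/15000 m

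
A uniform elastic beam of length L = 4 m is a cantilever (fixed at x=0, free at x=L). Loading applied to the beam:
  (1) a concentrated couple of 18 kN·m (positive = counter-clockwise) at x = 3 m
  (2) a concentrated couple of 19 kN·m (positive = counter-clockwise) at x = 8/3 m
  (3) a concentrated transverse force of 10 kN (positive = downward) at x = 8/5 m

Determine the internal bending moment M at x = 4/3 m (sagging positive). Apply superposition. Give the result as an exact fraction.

Load 1 — applied couple M₀=18 kN·m at a=3 m (b=L-a=1):
  M_1 = M₀  [x≤a] = 18 = 18 kN·m
Load 2 — applied couple M₀=19 kN·m at a=8/3 m (b=L-a=4/3):
  M_2 = M₀  [x≤a] = 19 = 19 kN·m
Load 3 — point force P=10 kN at a=8/5 m (b=L-a=12/5):
  M_3 = -P(a-x)  [x≤a] = -10·((8/5)-(4/3)) = -8/3 kN·m
Superposition: M = Σ M_i = 103/3 kN·m ≈ 34.333333 kN·m

M(4/3) = 103/3 kN·m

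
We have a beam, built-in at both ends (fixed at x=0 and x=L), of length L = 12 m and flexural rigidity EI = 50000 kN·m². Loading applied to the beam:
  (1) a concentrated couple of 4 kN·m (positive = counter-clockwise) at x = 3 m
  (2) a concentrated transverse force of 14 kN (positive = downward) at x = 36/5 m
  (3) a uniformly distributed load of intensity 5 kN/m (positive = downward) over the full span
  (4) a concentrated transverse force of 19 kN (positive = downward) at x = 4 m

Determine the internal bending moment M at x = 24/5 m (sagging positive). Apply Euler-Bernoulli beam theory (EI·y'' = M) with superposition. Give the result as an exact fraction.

M(24/5) = 1148719/22500 kN·m

Load 1 — applied couple M₀=4 kN·m at a=3 m (b=L-a=9):
  M_1 = R_Ax - M_A - M₀  [x>a] with R_A=3/8, M_A=-3/4 = (3/8)·(24/5) - (-3/4) - 4 = -29/20 kN·m
Load 2 — point force P=14 kN at a=36/5 m (b=L-a=24/5):
  M_2 = Pb²(3a+b)x/L³ - Pab²/L²  [x≤a] = 14·(24/5)²·(3·(36/5)+(24/5))·(24/5)/12³ - 14·(36/5)·(24/5)²/12² = 4704/625 kN·m
Load 3 — uniform load w=5 kN/m over full span:
  M_3 = wLx/2 - wL²/12 - wx²/2 = 5·12·(24/5)/2 - 5·12²/12 - 5·(24/5)²/2 = 132/5 kN·m
Load 4 — point force P=19 kN at a=4 m (b=L-a=8):
  M_4 = Pa²(a+3b)(L-x)/L³ - Pa²b/L²  [x>a] = 19·4²·(4+3·8)·(12-(24/5))/12³ - 19·4²·8/12² = 836/45 kN·m
Superposition: M = Σ M_i = 1148719/22500 kN·m ≈ 51.054178 kN·m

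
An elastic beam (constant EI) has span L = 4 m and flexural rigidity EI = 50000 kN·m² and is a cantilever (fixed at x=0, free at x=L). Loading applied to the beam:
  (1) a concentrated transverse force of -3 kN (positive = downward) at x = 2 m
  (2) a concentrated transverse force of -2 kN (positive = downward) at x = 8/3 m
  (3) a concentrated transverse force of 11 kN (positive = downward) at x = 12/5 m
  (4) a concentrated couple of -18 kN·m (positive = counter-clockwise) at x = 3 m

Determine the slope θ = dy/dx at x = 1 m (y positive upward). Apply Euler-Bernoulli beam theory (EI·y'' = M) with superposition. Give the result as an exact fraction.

θ(1) = -451/750000 rad

Load 1 — point force P=-3 kN at a=2 m (b=L-a=2):
  θ_1 = -Px(2a-x)/(2EI)  [x≤a] = -(-3)·1·(2·2-1)/(2·50000) = 9/100000 rad
Load 2 — point force P=-2 kN at a=8/3 m (b=L-a=4/3):
  θ_2 = -Px(2a-x)/(2EI)  [x≤a] = -(-2)·1·(2·(8/3)-1)/(2·50000) = 13/150000 rad
Load 3 — point force P=11 kN at a=12/5 m (b=L-a=8/5):
  θ_3 = -Px(2a-x)/(2EI)  [x≤a] = -11·1·(2·(12/5)-1)/(2·50000) = -209/500000 rad
Load 4 — applied couple M₀=-18 kN·m at a=3 m (b=L-a=1):
  θ_4 = M₀x/EI  [x≤a] = (-18)·1/50000 = -9/25000 rad
Superposition: θ = Σ θ_i = -451/750000 rad ≈ -0.000601 rad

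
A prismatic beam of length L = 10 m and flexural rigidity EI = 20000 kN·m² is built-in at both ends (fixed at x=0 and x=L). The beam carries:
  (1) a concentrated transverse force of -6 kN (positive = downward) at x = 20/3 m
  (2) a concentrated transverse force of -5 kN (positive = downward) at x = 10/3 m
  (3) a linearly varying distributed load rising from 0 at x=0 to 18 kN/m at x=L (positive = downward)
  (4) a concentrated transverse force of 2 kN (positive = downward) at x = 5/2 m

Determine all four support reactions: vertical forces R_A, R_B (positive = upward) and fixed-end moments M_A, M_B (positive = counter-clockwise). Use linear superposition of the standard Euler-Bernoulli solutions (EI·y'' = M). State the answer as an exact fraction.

Load 1 — point force P=-6 kN at a=20/3 m (b=L-a=10/3):
  R_A = Pb²(3a+b)/L³ = (-6)·(10/3)²·(3·(20/3)+(10/3))/10³ = -14/9 kN
  M_A = Pab²/L² = (-6)·(20/3)·(10/3)²/10² = -40/9 kN·m
  R_B = Pa²(a+3b)/L³ = (-6)·(20/3)²·((20/3)+3·(10/3))/10³ = -40/9 kN
  M_B = -Pa²b/L² = -(-6)·(20/3)²·(10/3)/10² = 80/9 kN·m
Load 2 — point force P=-5 kN at a=10/3 m (b=L-a=20/3):
  R_A = Pb²(3a+b)/L³ = (-5)·(20/3)²·(3·(10/3)+(20/3))/10³ = -100/27 kN
  M_A = Pab²/L² = (-5)·(10/3)·(20/3)²/10² = -200/27 kN·m
  R_B = Pa²(a+3b)/L³ = (-5)·(10/3)²·((10/3)+3·(20/3))/10³ = -35/27 kN
  M_B = -Pa²b/L² = -(-5)·(10/3)²·(20/3)/10² = 100/27 kN·m
Load 3 — triangular load w₀=18 kN/m (0→w₀ over full span):
  R_A = 3w₀L/20 = 3·18·10/20 = 27 kN
  M_A = w₀L²/30 = 18·10²/30 = 60 kN·m
  R_B = 7w₀L/20 = 7·18·10/20 = 63 kN
  M_B = -w₀L²/20 = -18·10²/20 = -90 kN·m
Load 4 — point force P=2 kN at a=5/2 m (b=L-a=15/2):
  R_A = Pb²(3a+b)/L³ = 2·(15/2)²·(3·(5/2)+(15/2))/10³ = 27/16 kN
  M_A = Pab²/L² = 2·(5/2)·(15/2)²/10² = 45/16 kN·m
  R_B = Pa²(a+3b)/L³ = 2·(5/2)²·((5/2)+3·(15/2))/10³ = 5/16 kN
  M_B = -Pa²b/L² = -2·(5/2)²·(15/2)/10² = -15/16 kN·m
Superposition: R_A = 10121/432 kN, M_A = 22015/432 kN·m, R_B = 24871/432 kN, M_B = -33845/432 kN·m

R_A = 10121/432 kN, M_A = 22015/432 kN·m, R_B = 24871/432 kN, M_B = -33845/432 kN·m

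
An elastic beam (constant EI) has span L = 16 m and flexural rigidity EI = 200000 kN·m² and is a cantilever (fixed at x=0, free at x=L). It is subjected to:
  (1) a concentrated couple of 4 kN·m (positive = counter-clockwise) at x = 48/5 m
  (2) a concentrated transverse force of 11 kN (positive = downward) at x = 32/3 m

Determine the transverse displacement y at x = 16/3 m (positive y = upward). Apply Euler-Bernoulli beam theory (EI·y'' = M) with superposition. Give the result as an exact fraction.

Load 1 — applied couple M₀=4 kN·m at a=48/5 m (b=L-a=32/5):
  y_1 = M₀x²/(2EI)  [x≤a] = 4·(16/3)²/(2·200000) = 8/28125 m
Load 2 — point force P=11 kN at a=32/3 m (b=L-a=16/3):
  y_2 = -Px²(3a-x)/(6EI)  [x≤a] = -11·(16/3)²·(3·(32/3)-(16/3))/(6·200000) = -352/50625 m
Superposition: y = Σ y_i = -1688/253125 m ≈ -0.006669 m

y(16/3) = -1688/253125 m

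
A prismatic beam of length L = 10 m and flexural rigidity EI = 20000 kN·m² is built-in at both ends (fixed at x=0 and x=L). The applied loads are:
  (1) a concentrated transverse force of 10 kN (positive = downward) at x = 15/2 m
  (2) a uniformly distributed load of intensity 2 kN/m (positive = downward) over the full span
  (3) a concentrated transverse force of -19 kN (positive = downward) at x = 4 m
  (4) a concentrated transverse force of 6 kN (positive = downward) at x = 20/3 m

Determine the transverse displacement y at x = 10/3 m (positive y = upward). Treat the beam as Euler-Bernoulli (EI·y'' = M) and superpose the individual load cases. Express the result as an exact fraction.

Load 1 — point force P=10 kN at a=15/2 m (b=L-a=5/2):
  y_1 = -Pb²x²(3aL-(3a+b)x)/(6L³EI)  [x≤a] = -10·(5/2)²·(10/3)²·(3·(15/2)·10-(3·(15/2)+(5/2))·(10/3))/(6·10³·20000) = -17/20736 m
Load 2 — uniform load w=2 kN/m over full span:
  y_2 = -wx²(L-x)²/(24EI) = -2·(10/3)²·(10-(10/3))²/(24·20000) = -1/486 m
Load 3 — point force P=-19 kN at a=4 m (b=L-a=6):
  y_3 = -Pb²x²(3aL-(3a+b)x)/(6L³EI)  [x≤a] = -(-19)·6²·(10/3)²·(3·4·10-(3·4+6)·(10/3))/(6·10³·20000) = 19/5000 m
Load 4 — point force P=6 kN at a=20/3 m (b=L-a=10/3):
  y_4 = -Pb²x²(3aL-(3a+b)x)/(6L³EI)  [x≤a] = -6·(10/3)²·(10/3)²·(3·(20/3)·10-(3·(20/3)+(10/3))·(10/3))/(6·10³·20000) = -11/14580 m
Superposition: y = Σ y_i = 19607/116640000 m ≈ 0.000168 m

y(10/3) = 19607/116640000 m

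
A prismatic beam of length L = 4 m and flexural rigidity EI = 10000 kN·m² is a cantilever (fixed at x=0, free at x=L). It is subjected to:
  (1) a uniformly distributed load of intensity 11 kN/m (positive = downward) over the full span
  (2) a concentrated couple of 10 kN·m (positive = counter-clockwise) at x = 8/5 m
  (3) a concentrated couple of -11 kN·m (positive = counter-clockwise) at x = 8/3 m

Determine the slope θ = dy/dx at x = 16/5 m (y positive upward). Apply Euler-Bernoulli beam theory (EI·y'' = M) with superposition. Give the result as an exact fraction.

θ(16/5) = -2027/156250 rad

Load 1 — uniform load w=11 kN/m over full span:
  θ_1 = -wx(x²-3Lx+3L²)/(6EI) = -11·(16/5)·((16/5)²-3·4·(16/5)+3·4²)/(6·10000) = -2728/234375 rad
Load 2 — applied couple M₀=10 kN·m at a=8/5 m (b=L-a=12/5):
  θ_2 = M₀a/EI  [x>a] = 10·(8/5)/10000 = 1/625 rad
Load 3 — applied couple M₀=-11 kN·m at a=8/3 m (b=L-a=4/3):
  θ_3 = M₀a/EI  [x>a] = (-11)·(8/3)/10000 = -11/3750 rad
Superposition: θ = Σ θ_i = -2027/156250 rad ≈ -0.012973 rad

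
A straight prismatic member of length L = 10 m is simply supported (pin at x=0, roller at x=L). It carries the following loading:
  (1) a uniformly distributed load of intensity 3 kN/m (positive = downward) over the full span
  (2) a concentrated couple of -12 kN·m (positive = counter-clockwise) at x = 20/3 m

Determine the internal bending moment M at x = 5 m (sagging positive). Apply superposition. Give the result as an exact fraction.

M(5) = 63/2 kN·m

Load 1 — uniform load w=3 kN/m over full span:
  M_1 = wx(L-x)/2 = 3·5·(10-5)/2 = 75/2 kN·m
Load 2 — applied couple M₀=-12 kN·m at a=20/3 m (b=L-a=10/3):
  M_2 = M₀x/L  [x≤a] = (-12)·5/10 = -6 kN·m
Superposition: M = Σ M_i = 63/2 kN·m ≈ 31.500000 kN·m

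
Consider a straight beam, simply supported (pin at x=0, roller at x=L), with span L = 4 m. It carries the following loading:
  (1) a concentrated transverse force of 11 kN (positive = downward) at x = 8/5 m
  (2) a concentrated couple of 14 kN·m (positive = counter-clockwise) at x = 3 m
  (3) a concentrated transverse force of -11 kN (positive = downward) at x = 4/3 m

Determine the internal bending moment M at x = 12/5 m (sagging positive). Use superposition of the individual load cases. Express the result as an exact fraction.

M(12/5) = 718/75 kN·m

Load 1 — point force P=11 kN at a=8/5 m (b=L-a=12/5):
  M_1 = Pa(L-x)/L  [x>a] = 11·(8/5)·(4-(12/5))/4 = 176/25 kN·m
Load 2 — applied couple M₀=14 kN·m at a=3 m (b=L-a=1):
  M_2 = M₀x/L  [x≤a] = 14·(12/5)/4 = 42/5 kN·m
Load 3 — point force P=-11 kN at a=4/3 m (b=L-a=8/3):
  M_3 = Pa(L-x)/L  [x>a] = (-11)·(4/3)·(4-(12/5))/4 = -88/15 kN·m
Superposition: M = Σ M_i = 718/75 kN·m ≈ 9.573333 kN·m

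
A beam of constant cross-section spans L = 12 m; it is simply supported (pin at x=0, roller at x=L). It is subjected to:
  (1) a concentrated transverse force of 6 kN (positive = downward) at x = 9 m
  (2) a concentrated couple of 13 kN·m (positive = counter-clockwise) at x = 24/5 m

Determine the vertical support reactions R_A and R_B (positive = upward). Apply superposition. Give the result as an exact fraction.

Load 1 — point force P=6 kN at a=9 m (b=L-a=3):
  R_A = Pb/L = 6·3/12 = 3/2 kN
  R_B = Pa/L = 6·9/12 = 9/2 kN
Load 2 — applied couple M₀=13 kN·m at a=24/5 m (b=L-a=36/5):
  R_A = M₀/L = 13/12 kN
  R_B = -M₀/L = -13/12 kN
Superposition: R_A = 31/12 kN, R_B = 41/12 kN

R_A = 31/12 kN, R_B = 41/12 kN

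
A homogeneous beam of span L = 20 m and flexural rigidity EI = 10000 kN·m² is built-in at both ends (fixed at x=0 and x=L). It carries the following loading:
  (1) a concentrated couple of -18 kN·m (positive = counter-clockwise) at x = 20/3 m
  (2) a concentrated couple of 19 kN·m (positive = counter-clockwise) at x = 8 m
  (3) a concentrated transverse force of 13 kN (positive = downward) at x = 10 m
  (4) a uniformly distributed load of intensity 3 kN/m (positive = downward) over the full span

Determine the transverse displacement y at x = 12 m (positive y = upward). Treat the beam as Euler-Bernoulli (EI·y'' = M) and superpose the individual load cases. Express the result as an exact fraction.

Load 1 — applied couple M₀=-18 kN·m at a=20/3 m (b=L-a=40/3):
  y_1 = (R_Ax³/6 - M_Ax²/2 - M₀(x-a)²/2)/EI  [x>a] with R_A=-6/5, M_A=0 = ((-6/5)·12³/6 - 0·12²/2 - (-18)·(12-(20/3))²/2)/10000 = -28/3125 m
Load 2 — applied couple M₀=19 kN·m at a=8 m (b=L-a=12):
  y_2 = (R_Ax³/6 - M_Ax²/2 - M₀(x-a)²/2)/EI  [x>a] with R_A=171/125, M_A=57/25 = ((171/125)·12³/6 - (57/25)·12²/2 - 19·(12-8)²/2)/10000 = 608/78125 m
Load 3 — point force P=13 kN at a=10 m (b=L-a=10):
  y_3 = -Pa²(L-x)²(3bL-(3b+a)(L-x))/(6L³EI)  [x>a] = -13·10²·(20-12)²·(3·10·20-(3·10+10)·(20-12))/(6·20³·10000) = -91/1875 m
Load 4 — uniform load w=3 kN/m over full span:
  y_4 = -wx²(L-x)²/(24EI) = -3·12²·(20-12)²/(24·10000) = -72/625 m
Superposition: y = Σ y_i = -38651/234375 m ≈ -0.164911 m

y(12) = -38651/234375 m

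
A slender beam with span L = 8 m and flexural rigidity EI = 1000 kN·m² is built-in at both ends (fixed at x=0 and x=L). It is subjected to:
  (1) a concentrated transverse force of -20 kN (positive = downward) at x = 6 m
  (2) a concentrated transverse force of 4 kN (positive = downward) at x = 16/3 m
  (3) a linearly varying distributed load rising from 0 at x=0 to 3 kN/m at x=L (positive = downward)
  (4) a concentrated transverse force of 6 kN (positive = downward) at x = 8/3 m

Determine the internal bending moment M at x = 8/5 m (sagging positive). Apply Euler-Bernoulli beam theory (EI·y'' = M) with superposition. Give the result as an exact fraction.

Load 1 — point force P=-20 kN at a=6 m (b=L-a=2):
  M_1 = Pb²(3a+b)x/L³ - Pab²/L²  [x≤a] = (-20)·2²·(3·6+2)·(8/5)/8³ - (-20)·6·2²/8² = 5/2 kN·m
Load 2 — point force P=4 kN at a=16/3 m (b=L-a=8/3):
  M_2 = Pb²(3a+b)x/L³ - Pab²/L²  [x≤a] = 4·(8/3)²·(3·(16/3)+(8/3))·(8/5)/8³ - 4·(16/3)·(8/3)²/8² = -32/45 kN·m
Load 3 — triangular load w₀=3 kN/m (0→w₀ over full span):
  M_3 = 3w₀Lx/20 - w₀L²/30 - w₀x³/(6L) = 3·3·8·(8/5)/20 - 3·8²/30 - 3·(8/5)³/(6·8) = -112/125 kN·m
Load 4 — point force P=6 kN at a=8/3 m (b=L-a=16/3):
  M_4 = Pb²(3a+b)x/L³ - Pab²/L²  [x≤a] = 6·(16/3)²·(3·(8/3)+(16/3))·(8/5)/8³ - 6·(8/3)·(16/3)²/8² = 0 kN·m
Superposition: M = Σ M_i = 2009/2250 kN·m ≈ 0.892889 kN·m

M(8/5) = 2009/2250 kN·m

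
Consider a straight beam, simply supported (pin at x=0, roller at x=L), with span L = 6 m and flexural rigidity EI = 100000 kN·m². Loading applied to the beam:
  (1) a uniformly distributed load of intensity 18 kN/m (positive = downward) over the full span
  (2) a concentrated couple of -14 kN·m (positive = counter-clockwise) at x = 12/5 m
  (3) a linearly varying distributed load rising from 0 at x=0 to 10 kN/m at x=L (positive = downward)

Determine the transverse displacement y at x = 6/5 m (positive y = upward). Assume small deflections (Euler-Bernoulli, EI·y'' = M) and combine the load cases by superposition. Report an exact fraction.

Load 1 — uniform load w=18 kN/m over full span:
  y_1 = -wx(L³-2Lx²+x³)/(24EI) = -18·(6/5)·(6³-2·6·(6/5)²+(6/5)³)/(24·100000) = -7047/3906250 m
Load 2 — applied couple M₀=-14 kN·m at a=12/5 m (b=L-a=18/5):
  y_2 = (M₀x³/(6L)+C₁x)/EI  [x≤a] with C₁=M₀(3b²-L²)/(6L)=-28/25 = ((-14)·(6/5)³/(6·6)+(-28/25)·(6/5))/100000 = -63/3125000 m
Load 3 — triangular load w₀=10 kN/m (0→w₀ over full span):
  y_3 = -w₀x(7L⁴-10L²x²+3x⁴)/(360LEI) = -10·(6/5)·(7·6⁴-10·6²·(6/5)²+3·(6/5)⁴)/(360·6·100000) = -4644/9765625 m
Superposition: y = Σ y_i = -179667/78125000 m ≈ -0.002300 m

y(6/5) = -179667/78125000 m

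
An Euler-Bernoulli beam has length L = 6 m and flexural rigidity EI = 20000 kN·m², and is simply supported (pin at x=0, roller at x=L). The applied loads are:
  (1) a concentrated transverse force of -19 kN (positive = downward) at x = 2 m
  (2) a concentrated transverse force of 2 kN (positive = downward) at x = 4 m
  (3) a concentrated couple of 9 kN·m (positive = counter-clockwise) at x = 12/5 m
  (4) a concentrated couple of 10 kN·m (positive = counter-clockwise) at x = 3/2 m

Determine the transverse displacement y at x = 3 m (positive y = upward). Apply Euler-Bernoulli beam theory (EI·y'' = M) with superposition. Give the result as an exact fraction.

Load 1 — point force P=-19 kN at a=2 m (b=L-a=4):
  y_1 = -Pa(L-x)(2Lx-a²-x²)/(6LEI)  [x>a] = -(-19)·2·(6-3)·(2·6·3-2²-3²)/(6·6·20000) = 437/120000 m
Load 2 — point force P=2 kN at a=4 m (b=L-a=2):
  y_2 = -Pbx(L²-b²-x²)/(6LEI)  [x≤a] = -2·2·3·(6²-2²-3²)/(6·6·20000) = -23/60000 m
Load 3 — applied couple M₀=9 kN·m at a=12/5 m (b=L-a=18/5):
  y_3 = (M₀x³/(6L)-M₀(x-a)²/2+C₁x)/EI  [x>a] with C₁=M₀(3b²-L²)/(6L)=18/25 = (9·3³/(6·6)-9·(3-(12/5))²/2+(18/25)·3)/20000 = 729/2000000 m
Load 4 — applied couple M₀=10 kN·m at a=3/2 m (b=L-a=9/2):
  y_4 = (M₀x³/(6L)-M₀(x-a)²/2+C₁x)/EI  [x>a] with C₁=M₀(3b²-L²)/(6L)=55/8 = (10·3³/(6·6)-10·(3-(3/2))²/2+(55/8)·3)/20000 = 27/32000 m
Superposition: y = Σ y_i = 53599/12000000 m ≈ 0.004467 m

y(3) = 53599/12000000 m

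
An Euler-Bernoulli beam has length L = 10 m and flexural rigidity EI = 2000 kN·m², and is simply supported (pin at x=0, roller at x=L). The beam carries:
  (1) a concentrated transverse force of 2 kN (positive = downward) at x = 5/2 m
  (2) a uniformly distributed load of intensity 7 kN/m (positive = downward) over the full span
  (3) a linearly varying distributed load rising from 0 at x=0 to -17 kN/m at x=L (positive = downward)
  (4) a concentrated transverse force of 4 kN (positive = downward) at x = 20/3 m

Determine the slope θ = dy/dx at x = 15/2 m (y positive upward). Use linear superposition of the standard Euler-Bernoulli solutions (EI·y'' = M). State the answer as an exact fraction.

Load 1 — point force P=2 kN at a=5/2 m (b=L-a=15/2):
  θ_1 = -Pa(2L²-6Lx+3x²+a²)/(6LEI)  [x>a] = -2·(5/2)·(2·10²-6·10·(15/2)+3·(15/2)²+(5/2)²)/(6·10·2000) = 1/320 rad
Load 2 — uniform load w=7 kN/m over full span:
  θ_2 = -w(L³-6Lx²+4x³)/(24EI) = -7·(10³-6·10·(15/2)²+4·(15/2)³)/(24·2000) = 77/768 rad
Load 3 — triangular load w₀=-17 kN/m (0→w₀ over full span):
  θ_3 = -w₀(7L⁴-30L²x²+15x⁴)/(360LEI) = -(-17)·(7·10⁴-30·10²·(15/2)²+15·(15/2)⁴)/(360·10·2000) = -22321/184320 rad
Load 4 — point force P=4 kN at a=20/3 m (b=L-a=10/3):
  θ_4 = -Pa(2L²-6Lx+3x²+a²)/(6LEI)  [x>a] = -4·(20/3)·(2·10²-6·10·(15/2)+3·(15/2)²+(20/3)²)/(6·10·2000) = 53/6480 rad
Superposition: θ = Σ θ_i = -15817/1658880 rad ≈ -0.009535 rad

θ(15/2) = -15817/1658880 rad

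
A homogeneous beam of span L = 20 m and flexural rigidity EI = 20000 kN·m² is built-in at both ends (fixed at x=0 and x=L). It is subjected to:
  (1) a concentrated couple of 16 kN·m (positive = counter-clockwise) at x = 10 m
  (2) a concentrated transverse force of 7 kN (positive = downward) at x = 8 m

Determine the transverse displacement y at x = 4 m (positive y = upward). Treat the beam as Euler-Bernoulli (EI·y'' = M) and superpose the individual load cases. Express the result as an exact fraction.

y(4) = -516/78125 m

Load 1 — applied couple M₀=16 kN·m at a=10 m (b=L-a=10):
  y_1 = (R_Ax³/6 - M_Ax²/2)/EI  [x≤a] with R_A=6/5, M_A=4 = ((6/5)·4³/6 - 4·4²/2)/20000 = -3/3125 m
Load 2 — point force P=7 kN at a=8 m (b=L-a=12):
  y_2 = -Pb²x²(3aL-(3a+b)x)/(6L³EI)  [x≤a] = -7·12²·4²·(3·8·20-(3·8+12)·4)/(6·20³·20000) = -441/78125 m
Superposition: y = Σ y_i = -516/78125 m ≈ -0.006605 m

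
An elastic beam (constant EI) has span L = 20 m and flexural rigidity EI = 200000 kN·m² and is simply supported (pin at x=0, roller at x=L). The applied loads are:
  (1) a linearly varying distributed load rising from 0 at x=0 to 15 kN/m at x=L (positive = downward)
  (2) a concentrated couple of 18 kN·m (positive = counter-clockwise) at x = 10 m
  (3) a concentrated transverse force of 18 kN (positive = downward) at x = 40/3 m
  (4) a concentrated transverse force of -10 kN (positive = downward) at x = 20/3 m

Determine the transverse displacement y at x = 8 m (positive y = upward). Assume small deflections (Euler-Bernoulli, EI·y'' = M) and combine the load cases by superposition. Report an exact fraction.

y(8) = -52549/675000 m

Load 1 — triangular load w₀=15 kN/m (0→w₀ over full span):
  y_1 = -w₀x(7L⁴-10L²x²+3x⁴)/(360LEI) = -15·8·(7·20⁴-10·20²·8²+3·8⁴)/(360·20·200000) = -1141/15625 m
Load 2 — applied couple M₀=18 kN·m at a=10 m (b=L-a=10):
  y_2 = (M₀x³/(6L)+C₁x)/EI  [x≤a] with C₁=M₀(3b²-L²)/(6L)=-15 = (18·8³/(6·20)+(-15)·8)/200000 = -27/125000 m
Load 3 — point force P=18 kN at a=40/3 m (b=L-a=20/3):
  y_3 = -Pbx(L²-b²-x²)/(6LEI)  [x≤a] = -18·(20/3)·8·(20²-(20/3)²-8²)/(6·20·200000) = -328/28125 m
Load 4 — point force P=-10 kN at a=20/3 m (b=L-a=40/3):
  y_4 = -Pa(L-x)(2Lx-a²-x²)/(6LEI)  [x>a] = -(-10)·(20/3)·(20-8)·(2·20·8-(20/3)²-8²)/(6·20·200000) = 119/16875 m
Superposition: y = Σ y_i = -52549/675000 m ≈ -0.077850 m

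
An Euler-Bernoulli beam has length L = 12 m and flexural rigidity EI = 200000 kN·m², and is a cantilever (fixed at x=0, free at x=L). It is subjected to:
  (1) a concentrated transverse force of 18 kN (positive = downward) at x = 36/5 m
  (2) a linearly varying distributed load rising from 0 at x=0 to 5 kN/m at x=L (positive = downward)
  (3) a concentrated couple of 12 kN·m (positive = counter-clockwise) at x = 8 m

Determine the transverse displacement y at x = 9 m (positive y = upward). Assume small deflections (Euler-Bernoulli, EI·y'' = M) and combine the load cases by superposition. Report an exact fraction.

Load 1 — point force P=18 kN at a=36/5 m (b=L-a=24/5):
  y_1 = -Pa²(3x-a)/(6EI)  [x>a] = -18·(36/5)²·(3·9-(36/5))/(6·200000) = -24057/1562500 m
Load 2 — triangular load w₀=5 kN/m (0→w₀ over full span):
  y_2 = (w₀Lx³/12-w₀L²x²/6-w₀x⁵/(120L))/EI = (5·12·9³/12-5·12²·9²/6-5·9⁵/(120·12))/200000 = -200961/6400000 m
Load 3 — applied couple M₀=12 kN·m at a=8 m (b=L-a=4):
  y_3 = M₀a(2x-a)/(2EI)  [x>a] = 12·8·(2·9-8)/(2·200000) = 3/1250 m
Superposition: y = Σ y_i = -35517309/800000000 m ≈ -0.044397 m

y(9) = -35517309/800000000 m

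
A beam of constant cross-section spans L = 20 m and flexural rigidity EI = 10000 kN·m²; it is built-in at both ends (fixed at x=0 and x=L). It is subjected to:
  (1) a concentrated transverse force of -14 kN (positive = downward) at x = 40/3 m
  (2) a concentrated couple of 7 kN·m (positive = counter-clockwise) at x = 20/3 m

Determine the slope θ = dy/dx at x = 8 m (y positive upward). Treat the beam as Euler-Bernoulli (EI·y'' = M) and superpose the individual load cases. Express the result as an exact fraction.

Load 1 — point force P=-14 kN at a=40/3 m (b=L-a=20/3):
  θ_1 = -Pb²x(2aL-(3a+b)x)/(2L³EI)  [x≤a] = -(-14)·(20/3)²·8·(2·(40/3)·20-(3·(40/3)+(20/3))·8)/(2·20³·10000) = 28/5625 rad
Load 2 — applied couple M₀=7 kN·m at a=20/3 m (b=L-a=40/3):
  θ_2 = (R_Ax²/2 - M_Ax - M₀(x-a))/EI  [x>a] with R_A=7/15, M_A=0 = ((7/15)·8²/2 - 0·8 - 7·(8-(20/3)))/10000 = 7/12500 rad
Superposition: θ = Σ θ_i = 623/112500 rad ≈ 0.005538 rad

θ(8) = 623/112500 rad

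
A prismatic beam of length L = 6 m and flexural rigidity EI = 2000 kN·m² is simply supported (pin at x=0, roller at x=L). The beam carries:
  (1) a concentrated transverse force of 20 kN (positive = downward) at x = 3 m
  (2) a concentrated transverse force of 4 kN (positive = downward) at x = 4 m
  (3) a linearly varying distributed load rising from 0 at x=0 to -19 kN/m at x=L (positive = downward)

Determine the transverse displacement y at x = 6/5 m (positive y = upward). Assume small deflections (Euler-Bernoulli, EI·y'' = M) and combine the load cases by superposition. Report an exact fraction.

y(6/5) = 728539/46875000 m

Load 1 — point force P=20 kN at a=3 m (b=L-a=3):
  y_1 = -Pbx(L²-b²-x²)/(6LEI)  [x≤a] = -20·3·(6/5)·(6²-3²-(6/5)²)/(6·6·2000) = -639/25000 m
Load 2 — point force P=4 kN at a=4 m (b=L-a=2):
  y_2 = -Pbx(L²-b²-x²)/(6LEI)  [x≤a] = -4·2·(6/5)·(6²-2²-(6/5)²)/(6·6·2000) = -191/46875 m
Load 3 — triangular load w₀=-19 kN/m (0→w₀ over full span):
  y_3 = -w₀x(7L⁴-10L²x²+3x⁴)/(360LEI) = -(-19)·(6/5)·(7·6⁴-10·6²·(6/5)²+3·(6/5)⁴)/(360·6·2000) = 88236/1953125 m
Superposition: y = Σ y_i = 728539/46875000 m ≈ 0.015542 m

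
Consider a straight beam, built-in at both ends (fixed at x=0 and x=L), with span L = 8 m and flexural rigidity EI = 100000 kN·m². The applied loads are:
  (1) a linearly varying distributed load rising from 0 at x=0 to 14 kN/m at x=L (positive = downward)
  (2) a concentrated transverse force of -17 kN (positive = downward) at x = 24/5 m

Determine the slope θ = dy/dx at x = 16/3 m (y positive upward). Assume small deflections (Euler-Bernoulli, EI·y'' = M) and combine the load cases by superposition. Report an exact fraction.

Load 1 — triangular load w₀=14 kN/m (0→w₀ over full span):
  θ_1 = -w₀(2x(L-x)(L-2x)(x+2L)+x²(L-x)²)/(120LEI) = -14·(2·(16/3)·(8-(16/3))·(8-2·(16/3))·((16/3)+2·8)+(16/3)²·(8-(16/3))²)/(120·8·100000) = 784/3796875 rad
Load 2 — point force P=-17 kN at a=24/5 m (b=L-a=16/5):
  θ_2 = Pa²(L-x)(2bL-(3b+a)(L-x))/(2L³EI)  [x>a] = (-17)·(24/5)²·(8-(16/3))·(2·(16/5)·8-(3·(16/5)+(24/5))·(8-(16/3)))/(2·8³·100000) = -51/390625 rad
Superposition: θ = Σ θ_i = 7207/94921875 rad ≈ 0.000076 rad

θ(16/3) = 7207/94921875 rad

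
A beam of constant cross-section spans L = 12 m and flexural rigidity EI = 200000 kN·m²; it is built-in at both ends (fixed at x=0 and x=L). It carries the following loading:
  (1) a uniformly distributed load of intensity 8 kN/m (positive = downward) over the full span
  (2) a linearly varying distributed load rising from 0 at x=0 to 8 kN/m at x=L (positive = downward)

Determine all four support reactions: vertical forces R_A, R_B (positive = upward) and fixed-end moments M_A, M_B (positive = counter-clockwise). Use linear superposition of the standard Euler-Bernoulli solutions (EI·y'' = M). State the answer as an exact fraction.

Load 1 — uniform load w=8 kN/m over full span:
  R_A = wL/2 = 8·12/2 = 48 kN
  M_A = wL²/12 = 8·12²/12 = 96 kN·m
  R_B = wL/2 = 8·12/2 = 48 kN
  M_B = -wL²/12 = -8·12²/12 = -96 kN·m
Load 2 — triangular load w₀=8 kN/m (0→w₀ over full span):
  R_A = 3w₀L/20 = 3·8·12/20 = 72/5 kN
  M_A = w₀L²/30 = 8·12²/30 = 192/5 kN·m
  R_B = 7w₀L/20 = 7·8·12/20 = 168/5 kN
  M_B = -w₀L²/20 = -8·12²/20 = -288/5 kN·m
Superposition: R_A = 312/5 kN, M_A = 672/5 kN·m, R_B = 408/5 kN, M_B = -768/5 kN·m

R_A = 312/5 kN, M_A = 672/5 kN·m, R_B = 408/5 kN, M_B = -768/5 kN·m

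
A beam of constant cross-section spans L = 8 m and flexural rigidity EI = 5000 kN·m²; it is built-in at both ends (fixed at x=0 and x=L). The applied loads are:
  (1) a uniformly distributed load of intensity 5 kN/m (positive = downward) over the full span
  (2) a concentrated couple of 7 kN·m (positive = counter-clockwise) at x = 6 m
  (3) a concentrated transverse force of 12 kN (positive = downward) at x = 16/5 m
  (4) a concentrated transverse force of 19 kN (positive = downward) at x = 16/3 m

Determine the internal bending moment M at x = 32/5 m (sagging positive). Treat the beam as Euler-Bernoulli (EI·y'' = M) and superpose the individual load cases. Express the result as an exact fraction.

M(32/5) = -192353/30000 kN·m

Load 1 — uniform load w=5 kN/m over full span:
  M_1 = wLx/2 - wL²/12 - wx²/2 = 5·8·(32/5)/2 - 5·8²/12 - 5·(32/5)²/2 = -16/15 kN·m
Load 2 — applied couple M₀=7 kN·m at a=6 m (b=L-a=2):
  M_2 = R_Ax - M_A - M₀  [x>a] with R_A=63/64, M_A=35/16 = (63/64)·(32/5) - (35/16) - 7 = -231/80 kN·m
Load 3 — point force P=12 kN at a=16/5 m (b=L-a=24/5):
  M_3 = Pa²(a+3b)(L-x)/L³ - Pa²b/L²  [x>a] = 12·(16/5)²·((16/5)+3·(24/5))·(8-(32/5))/8³ - 12·(16/5)²·(24/5)/8² = -1536/625 kN·m
Load 4 — point force P=19 kN at a=16/3 m (b=L-a=8/3):
  M_4 = Pa²(a+3b)(L-x)/L³ - Pa²b/L²  [x>a] = 19·(16/3)²·((16/3)+3·(8/3))·(8-(32/5))/8³ - 19·(16/3)²·(8/3)/8² = 0 kN·m
Superposition: M = Σ M_i = -192353/30000 kN·m ≈ -6.411767 kN·m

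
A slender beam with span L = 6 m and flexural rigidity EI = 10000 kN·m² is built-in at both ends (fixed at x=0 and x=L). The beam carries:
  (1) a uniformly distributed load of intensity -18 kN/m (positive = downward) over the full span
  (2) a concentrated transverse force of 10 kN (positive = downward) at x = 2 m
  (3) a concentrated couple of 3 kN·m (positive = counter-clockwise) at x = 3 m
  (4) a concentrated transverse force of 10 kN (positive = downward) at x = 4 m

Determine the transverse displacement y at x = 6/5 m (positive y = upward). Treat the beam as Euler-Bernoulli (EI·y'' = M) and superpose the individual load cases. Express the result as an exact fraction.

y(6/5) = 22299/12500000 m

Load 1 — uniform load w=-18 kN/m over full span:
  y_1 = -wx²(L-x)²/(24EI) = -(-18)·(6/5)²·(6-(6/5))²/(24·10000) = 972/390625 m
Load 2 — point force P=10 kN at a=2 m (b=L-a=4):
  y_2 = -Pb²x²(3aL-(3a+b)x)/(6L³EI)  [x≤a] = -10·4²·(6/5)²·(3·2·6-(3·2+4)·(6/5))/(6·6³·10000) = -4/9375 m
Load 3 — applied couple M₀=3 kN·m at a=3 m (b=L-a=3):
  y_3 = (R_Ax³/6 - M_Ax²/2)/EI  [x≤a] with R_A=3/4, M_A=3/4 = ((3/4)·(6/5)³/6 - (3/4)·(6/5)²/2)/10000 = -81/2500000 m
Load 4 — point force P=10 kN at a=4 m (b=L-a=2):
  y_4 = -Pb²x²(3aL-(3a+b)x)/(6L³EI)  [x≤a] = -10·2²·(6/5)²·(3·4·6-(3·4+2)·(6/5))/(6·6³·10000) = -23/93750 m
Superposition: y = Σ y_i = 22299/12500000 m ≈ 0.001784 m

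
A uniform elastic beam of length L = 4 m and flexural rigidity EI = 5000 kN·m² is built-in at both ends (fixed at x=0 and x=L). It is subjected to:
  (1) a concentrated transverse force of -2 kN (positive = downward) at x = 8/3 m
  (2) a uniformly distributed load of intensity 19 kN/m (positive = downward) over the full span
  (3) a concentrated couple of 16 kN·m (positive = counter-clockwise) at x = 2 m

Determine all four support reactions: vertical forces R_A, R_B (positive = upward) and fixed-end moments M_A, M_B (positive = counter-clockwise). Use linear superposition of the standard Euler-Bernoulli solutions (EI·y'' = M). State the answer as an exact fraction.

R_A = 1174/27 kN, M_A = 776/27 kN·m, R_B = 824/27 kN, M_B = -544/27 kN·m

Load 1 — point force P=-2 kN at a=8/3 m (b=L-a=4/3):
  R_A = Pb²(3a+b)/L³ = (-2)·(4/3)²·(3·(8/3)+(4/3))/4³ = -14/27 kN
  M_A = Pab²/L² = (-2)·(8/3)·(4/3)²/4² = -16/27 kN·m
  R_B = Pa²(a+3b)/L³ = (-2)·(8/3)²·((8/3)+3·(4/3))/4³ = -40/27 kN
  M_B = -Pa²b/L² = -(-2)·(8/3)²·(4/3)/4² = 32/27 kN·m
Load 2 — uniform load w=19 kN/m over full span:
  R_A = wL/2 = 19·4/2 = 38 kN
  M_A = wL²/12 = 19·4²/12 = 76/3 kN·m
  R_B = wL/2 = 19·4/2 = 38 kN
  M_B = -wL²/12 = -19·4²/12 = -76/3 kN·m
Load 3 — applied couple M₀=16 kN·m at a=2 m (b=L-a=2):
  R_A = 6M₀ab/L³ = 6·16·2·2/4³ = 6 kN
  M_A = M₀b(2a-b)/L² = 16·2·(2·2-2)/4² = 4 kN·m
  R_B = -6M₀ab/L³ = -6·16·2·2/4³ = -6 kN
  M_B = M₀a(2b-a)/L² = 16·2·(2·2-2)/4² = 4 kN·m
Superposition: R_A = 1174/27 kN, M_A = 776/27 kN·m, R_B = 824/27 kN, M_B = -544/27 kN·m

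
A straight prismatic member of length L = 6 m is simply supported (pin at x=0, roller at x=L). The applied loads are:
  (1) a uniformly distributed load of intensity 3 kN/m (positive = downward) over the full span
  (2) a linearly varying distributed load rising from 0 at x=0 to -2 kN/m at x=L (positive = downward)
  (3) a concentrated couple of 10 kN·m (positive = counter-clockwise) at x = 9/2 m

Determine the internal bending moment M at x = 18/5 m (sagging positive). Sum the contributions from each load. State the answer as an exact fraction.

M(18/5) = 1794/125 kN·m

Load 1 — uniform load w=3 kN/m over full span:
  M_1 = wx(L-x)/2 = 3·(18/5)·(6-(18/5))/2 = 324/25 kN·m
Load 2 — triangular load w₀=-2 kN/m (0→w₀ over full span):
  M_2 = w₀Lx/6 - w₀x³/(6L) = (-2)·6·(18/5)/6 - (-2)·(18/5)³/(6·6) = -576/125 kN·m
Load 3 — applied couple M₀=10 kN·m at a=9/2 m (b=L-a=3/2):
  M_3 = M₀x/L  [x≤a] = 10·(18/5)/6 = 6 kN·m
Superposition: M = Σ M_i = 1794/125 kN·m ≈ 14.352000 kN·m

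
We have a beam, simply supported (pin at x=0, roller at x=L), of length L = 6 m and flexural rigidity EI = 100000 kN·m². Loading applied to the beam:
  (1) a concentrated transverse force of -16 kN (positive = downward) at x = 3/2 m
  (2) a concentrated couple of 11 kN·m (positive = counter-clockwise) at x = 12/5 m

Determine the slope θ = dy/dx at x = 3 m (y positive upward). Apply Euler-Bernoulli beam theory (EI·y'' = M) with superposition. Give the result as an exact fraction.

θ(3) = -197/10000000 rad

Load 1 — point force P=-16 kN at a=3/2 m (b=L-a=9/2):
  θ_1 = -Pa(2L²-6Lx+3x²+a²)/(6LEI)  [x>a] = -(-16)·(3/2)·(2·6²-6·6·3+3·3²+(3/2)²)/(6·6·100000) = -9/200000 rad
Load 2 — applied couple M₀=11 kN·m at a=12/5 m (b=L-a=18/5):
  θ_2 = (M₀x²/(2L)-M₀(x-a)+C₁)/EI  [x>a] with C₁=M₀(3b²-L²)/(6L)=22/25 = (11·3²/(2·6)-11·(3-(12/5))+(22/25))/100000 = 253/10000000 rad
Superposition: θ = Σ θ_i = -197/10000000 rad ≈ -0.000020 rad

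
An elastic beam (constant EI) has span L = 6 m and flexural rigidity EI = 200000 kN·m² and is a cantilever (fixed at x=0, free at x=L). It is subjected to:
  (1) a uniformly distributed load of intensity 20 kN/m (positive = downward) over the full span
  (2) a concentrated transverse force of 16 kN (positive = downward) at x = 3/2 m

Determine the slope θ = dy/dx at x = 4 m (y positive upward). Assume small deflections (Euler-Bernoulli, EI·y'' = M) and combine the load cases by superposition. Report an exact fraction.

θ(4) = -1067/300000 rad

Load 1 — uniform load w=20 kN/m over full span:
  θ_1 = -wx(x²-3Lx+3L²)/(6EI) = -20·4·(4²-3·6·4+3·6²)/(6·200000) = -13/3750 rad
Load 2 — point force P=16 kN at a=3/2 m (b=L-a=9/2):
  θ_2 = -Pa²/(2EI)  [x>a] = -16·(3/2)²/(2·200000) = -9/100000 rad
Superposition: θ = Σ θ_i = -1067/300000 rad ≈ -0.003557 rad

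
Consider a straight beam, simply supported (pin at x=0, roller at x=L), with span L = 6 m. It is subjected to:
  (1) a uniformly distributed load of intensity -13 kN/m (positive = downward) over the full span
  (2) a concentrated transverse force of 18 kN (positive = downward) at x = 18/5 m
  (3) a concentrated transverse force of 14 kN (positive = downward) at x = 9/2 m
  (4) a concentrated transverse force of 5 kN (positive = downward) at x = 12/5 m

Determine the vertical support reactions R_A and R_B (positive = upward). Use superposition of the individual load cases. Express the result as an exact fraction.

Load 1 — uniform load w=-13 kN/m over full span:
  R_A = wL/2 = (-13)·6/2 = -39 kN
  R_B = wL/2 = (-13)·6/2 = -39 kN
Load 2 — point force P=18 kN at a=18/5 m (b=L-a=12/5):
  R_A = Pb/L = 18·(12/5)/6 = 36/5 kN
  R_B = Pa/L = 18·(18/5)/6 = 54/5 kN
Load 3 — point force P=14 kN at a=9/2 m (b=L-a=3/2):
  R_A = Pb/L = 14·(3/2)/6 = 7/2 kN
  R_B = Pa/L = 14·(9/2)/6 = 21/2 kN
Load 4 — point force P=5 kN at a=12/5 m (b=L-a=18/5):
  R_A = Pb/L = 5·(18/5)/6 = 3 kN
  R_B = Pa/L = 5·(12/5)/6 = 2 kN
Superposition: R_A = -253/10 kN, R_B = -157/10 kN

R_A = -253/10 kN, R_B = -157/10 kN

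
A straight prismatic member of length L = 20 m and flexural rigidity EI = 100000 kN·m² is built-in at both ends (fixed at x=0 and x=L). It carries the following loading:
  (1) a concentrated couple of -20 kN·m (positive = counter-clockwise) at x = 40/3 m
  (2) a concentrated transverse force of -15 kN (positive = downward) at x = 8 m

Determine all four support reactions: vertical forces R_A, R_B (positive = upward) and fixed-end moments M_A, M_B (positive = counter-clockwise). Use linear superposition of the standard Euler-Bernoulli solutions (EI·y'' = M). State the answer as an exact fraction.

Load 1 — applied couple M₀=-20 kN·m at a=40/3 m (b=L-a=20/3):
  R_A = 6M₀ab/L³ = 6·(-20)·(40/3)·(20/3)/20³ = -4/3 kN
  M_A = M₀b(2a-b)/L² = (-20)·(20/3)·(2·(40/3)-(20/3))/20² = -20/3 kN·m
  R_B = -6M₀ab/L³ = -6·(-20)·(40/3)·(20/3)/20³ = 4/3 kN
  M_B = M₀a(2b-a)/L² = (-20)·(40/3)·(2·(20/3)-(40/3))/20² = 0 kN·m
Load 2 — point force P=-15 kN at a=8 m (b=L-a=12):
  R_A = Pb²(3a+b)/L³ = (-15)·12²·(3·8+12)/20³ = -243/25 kN
  M_A = Pab²/L² = (-15)·8·12²/20² = -216/5 kN·m
  R_B = Pa²(a+3b)/L³ = (-15)·8²·(8+3·12)/20³ = -132/25 kN
  M_B = -Pa²b/L² = -(-15)·8²·12/20² = 144/5 kN·m
Superposition: R_A = -829/75 kN, M_A = -748/15 kN·m, R_B = -296/75 kN, M_B = 144/5 kN·m

R_A = -829/75 kN, M_A = -748/15 kN·m, R_B = -296/75 kN, M_B = 144/5 kN·m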